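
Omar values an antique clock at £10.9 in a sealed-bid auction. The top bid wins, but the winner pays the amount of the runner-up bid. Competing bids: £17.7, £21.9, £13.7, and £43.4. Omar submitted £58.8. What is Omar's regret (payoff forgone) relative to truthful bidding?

The highest competing bid is £43.4.
Bidding truthfully at £10.9: the top bid is £43.4 (a rival), so Omar loses. Payoff = £0.0.
Bidding £58.8: Omar has the top bid, wins, and pays the second-highest bid £43.4. Payoff = £10.9 − £43.4 = -£32.5.
Regret = truthful payoff − actual payoff = £0.0 − -£32.5 = £32.5.

Payoff forgone: £32.5.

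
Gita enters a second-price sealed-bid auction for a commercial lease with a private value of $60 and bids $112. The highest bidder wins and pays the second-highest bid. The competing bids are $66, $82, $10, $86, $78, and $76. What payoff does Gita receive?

Highest competing bid: $86.
Gita's bid $112 is the highest overall, so Gita wins and pays the second-highest bid, $86.
Payoff = value − price = $60 − $86 = -$26.
Overbidding won the item at a price above value — truthful bidding would have avoided this loss.

-$26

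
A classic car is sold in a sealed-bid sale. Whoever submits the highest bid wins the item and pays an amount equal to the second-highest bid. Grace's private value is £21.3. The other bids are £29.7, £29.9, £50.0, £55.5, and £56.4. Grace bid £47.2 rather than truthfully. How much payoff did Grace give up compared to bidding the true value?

The highest competing bid is £56.4.
Bidding truthfully at £21.3: the top bid is £56.4 (a rival), so Grace loses. Payoff = £0.0.
Bidding £47.2: the top bid is £56.4 (a rival), so Grace loses. Payoff = £0.0.
Regret = truthful payoff − actual payoff = £0.0 − £0.0 = £0.0.

Regret: £0.0.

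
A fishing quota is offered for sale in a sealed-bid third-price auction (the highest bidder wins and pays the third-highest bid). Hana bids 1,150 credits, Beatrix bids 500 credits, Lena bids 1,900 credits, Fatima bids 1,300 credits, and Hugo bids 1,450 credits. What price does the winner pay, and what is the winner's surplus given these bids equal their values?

The winner pays 1,300 credits for a surplus of 600 credits.

Ranking the bids: Lena 1,900 credits; Hugo 1,450 credits; Fatima 1,300 credits; Hana 1,150 credits; Beatrix 500 credits.
Lena is the highest bidder, so Lena wins.
Under the third-price rule, the price is the third-highest bid: 1,300 credits.
Surplus = 1,900 credits − 1,300 credits = 600 credits.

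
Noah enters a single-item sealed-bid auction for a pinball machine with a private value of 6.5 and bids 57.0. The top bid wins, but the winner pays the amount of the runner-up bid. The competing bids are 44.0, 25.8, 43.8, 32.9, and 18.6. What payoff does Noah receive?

Payoff = -37.5.

Highest competing bid: 44.0.
Noah's bid 57.0 is the highest overall, so Noah wins and pays the second-highest bid, 44.0.
Payoff = value − price = 6.5 − 44.0 = -37.5.
Overbidding won the item at a price above value — truthful bidding would have avoided this loss.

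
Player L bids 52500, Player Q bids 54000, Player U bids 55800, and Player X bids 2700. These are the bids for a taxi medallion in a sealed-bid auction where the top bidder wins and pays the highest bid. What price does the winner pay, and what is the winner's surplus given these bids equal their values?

The winner pays 55800 for a surplus of 0.

Ordered from highest: Player U 55800; Player Q 54000; Player L 52500; Player X 2700.
Player U is the highest bidder, so Player U wins.
Under the first-price rule, the price is the highest bid: 55800.
Surplus = 55800 − 55800 = 0.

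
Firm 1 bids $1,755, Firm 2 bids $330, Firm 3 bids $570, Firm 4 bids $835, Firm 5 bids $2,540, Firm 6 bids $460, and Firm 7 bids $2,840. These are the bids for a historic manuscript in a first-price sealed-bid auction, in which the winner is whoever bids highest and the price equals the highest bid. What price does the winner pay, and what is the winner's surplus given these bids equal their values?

Bids in descending order: Firm 7 $2,840, then Firm 5 $2,540, then Firm 1 $1,755, then Firm 4 $835, then Firm 3 $570, then Firm 6 $460, then Firm 2 $330.
Firm 7 is the highest bidder, so Firm 7 wins.
Under the first-price rule, the price is the highest bid: $2,840.
Surplus = $2,840 − $2,840 = $0.

The winner pays $2,840 for a surplus of $0.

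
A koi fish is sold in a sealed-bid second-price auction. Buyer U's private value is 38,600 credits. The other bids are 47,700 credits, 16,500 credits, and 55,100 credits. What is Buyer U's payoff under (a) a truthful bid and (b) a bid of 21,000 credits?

The highest competing bid is 55,100 credits.
Bidding truthfully at 38,600 credits: the top bid is 55,100 credits (a rival), so Buyer U loses. Payoff = 0 credits.
Bidding 21,000 credits: the top bid is 55,100 credits (a rival), so Buyer U loses. Payoff = 0 credits.

(a) 0 credits  (b) 0 credits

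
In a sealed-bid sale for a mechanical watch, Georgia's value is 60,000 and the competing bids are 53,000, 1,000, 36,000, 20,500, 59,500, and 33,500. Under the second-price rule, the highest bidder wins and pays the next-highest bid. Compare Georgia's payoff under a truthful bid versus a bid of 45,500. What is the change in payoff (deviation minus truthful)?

The highest competing bid is 59,500.
Bidding truthfully at 60,000: Georgia has the top bid, wins, and pays the second-highest bid 59,500. Payoff = 60,000 − 59,500 = 500.
Bidding 45,500: the top bid is 59,500 (a rival), so Georgia loses. Payoff = 0.
Change = 0 − 500 = -500.
Deviating from a truthful bid can only lose payoff in a second-price auction — never gain.

-500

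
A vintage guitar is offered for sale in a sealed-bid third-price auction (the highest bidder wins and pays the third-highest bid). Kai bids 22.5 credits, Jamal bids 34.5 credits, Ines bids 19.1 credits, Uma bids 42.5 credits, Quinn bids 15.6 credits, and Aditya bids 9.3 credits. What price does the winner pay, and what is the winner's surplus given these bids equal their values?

The winner pays 22.5 credits for a surplus of 20.0 credits.

Bids in descending order: Uma 42.5 credits > Jamal 34.5 credits > Kai 22.5 credits > Ines 19.1 credits > Quinn 15.6 credits > Aditya 9.3 credits.
Uma is the highest bidder, so Uma wins.
Under the third-price rule, the price is the third-highest bid: 22.5 credits.
Surplus = 42.5 credits − 22.5 credits = 20.0 credits.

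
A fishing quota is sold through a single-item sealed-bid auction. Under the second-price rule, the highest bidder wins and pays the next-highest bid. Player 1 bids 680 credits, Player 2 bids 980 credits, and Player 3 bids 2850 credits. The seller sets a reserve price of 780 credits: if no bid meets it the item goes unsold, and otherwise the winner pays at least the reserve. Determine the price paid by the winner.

The winner pays 980 credits.

Sorted high to low: Player 3 2850 credits > Player 2 980 credits > Player 1 680 credits.
Player 3 has the highest bid, so Player 3 wins.
The second-highest bid is 980 credits, which exceeds the reserve, so that sets the price.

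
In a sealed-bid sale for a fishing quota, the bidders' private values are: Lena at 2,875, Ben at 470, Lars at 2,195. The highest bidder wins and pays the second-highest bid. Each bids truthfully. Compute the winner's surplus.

Winner's surplus: 680.

Sorted high to low: Lena 2,875, then Lars 2,195, then Ben 470.
Lena wins with the top bid and pays the second-highest, 2,195.
Surplus = 2,875 − 2,195 = 680.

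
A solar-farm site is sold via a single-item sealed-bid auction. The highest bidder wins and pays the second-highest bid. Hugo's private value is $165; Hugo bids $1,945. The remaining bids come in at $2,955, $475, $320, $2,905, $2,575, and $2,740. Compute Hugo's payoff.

Payoff = $0.

Highest competing bid: $2,955.
Hugo's bid $1,945 is not the highest, so Hugo loses, pays nothing, and earns zero payoff.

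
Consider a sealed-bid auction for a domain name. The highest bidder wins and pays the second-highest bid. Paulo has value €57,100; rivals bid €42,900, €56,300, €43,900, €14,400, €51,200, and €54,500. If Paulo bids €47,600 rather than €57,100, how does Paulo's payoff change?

Payoff change: -€800.

The highest competing bid is €56,300.
Bidding truthfully at €57,100: Paulo has the top bid, wins, and pays the second-highest bid €56,300. Payoff = €57,100 − €56,300 = €800.
Bidding €47,600: the top bid is €56,300 (a rival), so Paulo loses. Payoff = €0.
Change = €0 − €800 = -€800.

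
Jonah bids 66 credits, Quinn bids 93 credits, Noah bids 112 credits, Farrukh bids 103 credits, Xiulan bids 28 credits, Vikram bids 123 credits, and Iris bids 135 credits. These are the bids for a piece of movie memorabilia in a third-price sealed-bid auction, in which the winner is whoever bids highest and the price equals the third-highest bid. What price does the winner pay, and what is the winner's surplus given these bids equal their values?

Bids in descending order: Iris 135 credits, then Vikram 123 credits, then Noah 112 credits, then Farrukh 103 credits, then Quinn 93 credits, then Jonah 66 credits, then Xiulan 28 credits.
Iris is the highest bidder, so Iris wins.
Under the third-price rule, the price is the third-highest bid: 112 credits.
Surplus = 135 credits − 112 credits = 23 credits.

The winner pays 112 credits for a surplus of 23 credits.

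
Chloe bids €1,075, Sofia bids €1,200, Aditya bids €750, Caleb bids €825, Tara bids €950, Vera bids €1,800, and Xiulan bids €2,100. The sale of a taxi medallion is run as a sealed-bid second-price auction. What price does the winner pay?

Ranking the bids: Xiulan €2,100 > Vera €1,800 > Sofia €1,200 > Chloe €1,075 > Tara €950 > Caleb €825 > Aditya €750.
Xiulan has the highest bid, so Xiulan wins.
The second-highest bid is €1,800, so that is what Xiulan pays.

€1,800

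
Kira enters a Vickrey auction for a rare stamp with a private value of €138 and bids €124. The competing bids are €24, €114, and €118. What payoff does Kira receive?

Kira's payoff: €20.

Highest competing bid: €118.
Kira's bid €124 is the highest overall, so Kira wins and pays the second-highest bid, €118.
Payoff = value − price = €138 − €118 = €20.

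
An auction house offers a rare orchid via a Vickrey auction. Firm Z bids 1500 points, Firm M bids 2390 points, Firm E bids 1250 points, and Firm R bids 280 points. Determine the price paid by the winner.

Sorted high to low: Firm M 2390 points > Firm Z 1500 points > Firm E 1250 points > Firm R 280 points.
Firm M has the highest bid, so Firm M wins.
The second-highest bid is 1500 points, so that is what Firm M pays.

The winner pays 1500 points.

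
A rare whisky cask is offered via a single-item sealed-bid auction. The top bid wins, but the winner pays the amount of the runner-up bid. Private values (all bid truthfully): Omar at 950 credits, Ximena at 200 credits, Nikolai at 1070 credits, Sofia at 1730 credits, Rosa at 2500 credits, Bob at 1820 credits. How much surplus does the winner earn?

Bids in descending order: Rosa 2500 credits; Bob 1820 credits; Sofia 1730 credits; Nikolai 1070 credits; Omar 950 credits; Ximena 200 credits.
Rosa wins with the top bid and pays the second-highest, 1820 credits.
Surplus = 2500 credits − 1820 credits = 680 credits.

Winner's surplus: 680 credits.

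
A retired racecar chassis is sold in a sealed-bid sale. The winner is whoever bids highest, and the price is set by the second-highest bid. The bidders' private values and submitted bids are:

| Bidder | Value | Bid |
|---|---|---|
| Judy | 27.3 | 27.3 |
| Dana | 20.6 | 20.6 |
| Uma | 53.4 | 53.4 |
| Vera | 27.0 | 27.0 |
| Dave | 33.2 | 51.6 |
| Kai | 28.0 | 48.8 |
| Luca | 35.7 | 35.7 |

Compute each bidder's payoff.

Judy 0.0, Dana 0.0, Uma 1.8, Vera 0.0, Dave 0.0, Kai 0.0, Luca 0.0.

Bids in descending order: Uma 53.4, then Dave 51.6, then Kai 48.8, then Luca 35.7, then Judy 27.3, then Vera 27.0, then Dana 20.6.
Uma has the top bid and wins; the price is the second-highest bid, 51.6.
Uma's payoff = 53.4 − 51.6 = 1.8. All other bidders lose, so their payoff is 0.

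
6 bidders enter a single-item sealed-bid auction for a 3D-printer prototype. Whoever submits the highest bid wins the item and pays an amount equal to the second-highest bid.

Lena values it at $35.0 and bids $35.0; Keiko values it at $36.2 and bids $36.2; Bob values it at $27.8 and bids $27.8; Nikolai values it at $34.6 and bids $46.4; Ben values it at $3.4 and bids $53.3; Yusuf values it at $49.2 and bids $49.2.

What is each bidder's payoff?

Payoffs: Lena $0.0, Keiko $0.0, Bob $0.0, Nikolai $0.0, Ben -$45.8, Yusuf $0.0.

Ordered from highest: Ben $53.3, then Yusuf $49.2, then Nikolai $46.4, then Keiko $36.2, then Lena $35.0, then Bob $27.8.
Ben has the top bid and wins; the price is the second-highest bid, $49.2.
Ben's payoff = $3.4 − $49.2 = -$45.8. All other bidders lose, so their payoff is 0.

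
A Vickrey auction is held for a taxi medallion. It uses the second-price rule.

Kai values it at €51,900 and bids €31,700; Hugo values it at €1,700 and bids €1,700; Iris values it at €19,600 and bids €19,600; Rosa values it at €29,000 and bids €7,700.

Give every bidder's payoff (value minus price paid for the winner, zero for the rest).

Ranking the bids: Kai €31,700 > Iris €19,600 > Rosa €7,700 > Hugo €1,700.
Kai has the top bid and wins; the price is the second-highest bid, €19,600.
Kai's payoff = €51,900 − €19,600 = €32,300. All other bidders lose, so their payoff is 0.

Payoffs: Kai €32,300, Hugo €0, Iris €0, Rosa €0.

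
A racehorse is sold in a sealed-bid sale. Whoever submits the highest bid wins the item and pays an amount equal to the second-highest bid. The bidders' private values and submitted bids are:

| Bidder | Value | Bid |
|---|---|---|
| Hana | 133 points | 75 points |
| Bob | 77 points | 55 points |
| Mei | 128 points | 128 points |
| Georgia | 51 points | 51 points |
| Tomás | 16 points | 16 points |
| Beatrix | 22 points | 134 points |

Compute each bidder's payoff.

Payoffs: Hana 0 points, Bob 0 points, Mei 0 points, Georgia 0 points, Tomás 0 points, Beatrix -106 points.

Ordered from highest: Beatrix 134 points, then Mei 128 points, then Hana 75 points, then Bob 55 points, then Georgia 51 points, then Tomás 16 points.
Beatrix has the top bid and wins; the price is the second-highest bid, 128 points.
Beatrix's payoff = 22 points − 128 points = -106 points. All other bidders lose, so their payoff is 0.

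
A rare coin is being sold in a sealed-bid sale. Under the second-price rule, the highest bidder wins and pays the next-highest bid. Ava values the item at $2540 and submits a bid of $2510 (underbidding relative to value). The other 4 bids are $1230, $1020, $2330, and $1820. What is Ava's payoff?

Highest competing bid: $2330.
Ava's bid $2510 is the highest overall, so Ava wins and pays the second-highest bid, $2330.
Payoff = value − price = $2540 − $2330 = $210.

Payoff = $210.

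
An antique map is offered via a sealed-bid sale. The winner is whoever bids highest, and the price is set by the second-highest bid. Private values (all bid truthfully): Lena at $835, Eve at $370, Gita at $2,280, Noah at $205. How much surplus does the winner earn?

Winner's surplus: $1,445.

Ranking the bids: Gita $2,280; Lena $835; Eve $370; Noah $205.
Gita wins with the top bid and pays the second-highest, $835.
Surplus = $2,280 − $835 = $1,445.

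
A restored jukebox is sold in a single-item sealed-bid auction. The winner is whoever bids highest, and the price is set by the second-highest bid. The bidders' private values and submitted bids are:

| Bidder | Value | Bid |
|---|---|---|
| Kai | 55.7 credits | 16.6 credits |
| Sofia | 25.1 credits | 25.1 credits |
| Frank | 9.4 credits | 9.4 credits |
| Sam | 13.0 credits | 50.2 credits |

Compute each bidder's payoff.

Ranking the bids: Sam 50.2 credits > Sofia 25.1 credits > Kai 16.6 credits > Frank 9.4 credits.
Sam has the top bid and wins; the price is the second-highest bid, 25.1 credits.
Sam's payoff = 13.0 credits − 25.1 credits = -12.1 credits. All other bidders lose, so their payoff is 0.

Payoffs: Kai 0.0 credits, Sofia 0.0 credits, Frank 0.0 credits, Sam -12.1 credits.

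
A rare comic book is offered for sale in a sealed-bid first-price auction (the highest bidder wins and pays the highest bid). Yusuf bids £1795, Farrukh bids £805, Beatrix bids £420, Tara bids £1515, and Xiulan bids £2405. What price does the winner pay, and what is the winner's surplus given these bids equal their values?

Ordered from highest: Xiulan £2405; Yusuf £1795; Tara £1515; Farrukh £805; Beatrix £420.
Xiulan is the highest bidder, so Xiulan wins.
Under the first-price rule, the price is the highest bid: £2405.
Surplus = £2405 − £2405 = £0.

Price £2405; surplus £0.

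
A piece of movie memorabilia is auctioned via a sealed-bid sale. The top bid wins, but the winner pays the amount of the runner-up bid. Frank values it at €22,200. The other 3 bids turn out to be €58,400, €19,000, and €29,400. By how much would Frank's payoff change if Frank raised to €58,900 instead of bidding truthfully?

The highest competing bid is €58,400.
Bidding truthfully at €22,200: the top bid is €58,400 (a rival), so Frank loses. Payoff = €0.
Bidding €58,900: Frank has the top bid, wins, and pays the second-highest bid €58,400. Payoff = €22,200 − €58,400 = -€36,200.
Change = -€36,200 − €0 = -€36,200.
Deviating from a truthful bid can only lose payoff in a second-price auction — never gain.

-€36,200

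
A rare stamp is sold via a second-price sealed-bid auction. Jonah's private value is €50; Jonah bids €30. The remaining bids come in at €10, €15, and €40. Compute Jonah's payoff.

Highest competing bid: €40.
Jonah's bid €30 is not the highest, so Jonah loses, pays nothing, and earns zero payoff.

Jonah's payoff: €0.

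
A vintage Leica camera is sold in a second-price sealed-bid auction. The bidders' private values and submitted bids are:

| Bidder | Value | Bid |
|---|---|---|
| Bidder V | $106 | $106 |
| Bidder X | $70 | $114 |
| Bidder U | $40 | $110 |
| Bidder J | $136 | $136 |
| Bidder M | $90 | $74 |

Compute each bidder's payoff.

Ranking the bids: Bidder J $136 > Bidder X $114 > Bidder U $110 > Bidder V $106 > Bidder M $74.
Bidder J has the top bid and wins; the price is the second-highest bid, $114.
Bidder J's payoff = $136 − $114 = $22. All other bidders lose, so their payoff is 0.

Payoffs: Bidder V $0, Bidder X $0, Bidder U $0, Bidder J $22, Bidder M $0.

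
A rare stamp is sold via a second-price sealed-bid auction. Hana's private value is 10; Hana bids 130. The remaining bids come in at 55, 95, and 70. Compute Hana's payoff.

-85

Highest competing bid: 95.
Hana's bid 130 is the highest overall, so Hana wins and pays the second-highest bid, 95.
Payoff = value − price = 10 − 95 = -85.
Overbidding won the item at a price above value — truthful bidding would have avoided this loss.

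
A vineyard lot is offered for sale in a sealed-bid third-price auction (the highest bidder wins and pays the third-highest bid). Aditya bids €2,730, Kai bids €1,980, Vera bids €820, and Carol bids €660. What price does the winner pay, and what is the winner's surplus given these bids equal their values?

The winner pays €820 for a surplus of €1,910.

Ranking the bids: Aditya €2,730; Kai €1,980; Vera €820; Carol €660.
Aditya is the highest bidder, so Aditya wins.
Under the third-price rule, the price is the third-highest bid: €820.
Surplus = €2,730 − €820 = €1,910.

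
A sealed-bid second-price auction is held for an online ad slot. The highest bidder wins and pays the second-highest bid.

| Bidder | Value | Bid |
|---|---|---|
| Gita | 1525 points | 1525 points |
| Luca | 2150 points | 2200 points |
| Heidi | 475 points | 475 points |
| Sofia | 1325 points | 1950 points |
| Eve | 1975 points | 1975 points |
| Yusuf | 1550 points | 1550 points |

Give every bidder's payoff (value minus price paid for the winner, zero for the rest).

Ranking the bids: Luca 2200 points; Eve 1975 points; Sofia 1950 points; Yusuf 1550 points; Gita 1525 points; Heidi 475 points.
Luca has the top bid and wins; the price is the second-highest bid, 1975 points.
Luca's payoff = 2150 points − 1975 points = 175 points. All other bidders lose, so their payoff is 0.

Gita 0 points, Luca 175 points, Heidi 0 points, Sofia 0 points, Eve 0 points, Yusuf 0 points.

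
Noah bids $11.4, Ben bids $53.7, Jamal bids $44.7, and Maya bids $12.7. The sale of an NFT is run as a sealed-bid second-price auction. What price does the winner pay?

Bids in descending order: Ben $53.7; Jamal $44.7; Maya $12.7; Noah $11.4.
Ben has the highest bid, so Ben wins.
The second-highest bid is $44.7, so that is what Ben pays.

Price paid: $44.7.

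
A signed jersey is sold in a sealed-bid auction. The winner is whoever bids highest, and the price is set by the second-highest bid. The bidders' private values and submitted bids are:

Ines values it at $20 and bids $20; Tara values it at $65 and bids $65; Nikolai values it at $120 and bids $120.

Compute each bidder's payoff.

Bids in descending order: Nikolai $120 > Tara $65 > Ines $20.
Nikolai has the top bid and wins; the price is the second-highest bid, $65.
Nikolai's payoff = $120 − $65 = $55. All other bidders lose, so their payoff is 0.

Ines $0, Tara $0, Nikolai $55.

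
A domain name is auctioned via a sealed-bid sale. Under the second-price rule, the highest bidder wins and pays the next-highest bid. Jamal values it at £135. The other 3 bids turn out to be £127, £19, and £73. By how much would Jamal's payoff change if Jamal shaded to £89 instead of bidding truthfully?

The highest competing bid is £127.
Bidding truthfully at £135: Jamal has the top bid, wins, and pays the second-highest bid £127. Payoff = £135 − £127 = £8.
Bidding £89: the top bid is £127 (a rival), so Jamal loses. Payoff = £0.
Change = £0 − £8 = -£8.

-£8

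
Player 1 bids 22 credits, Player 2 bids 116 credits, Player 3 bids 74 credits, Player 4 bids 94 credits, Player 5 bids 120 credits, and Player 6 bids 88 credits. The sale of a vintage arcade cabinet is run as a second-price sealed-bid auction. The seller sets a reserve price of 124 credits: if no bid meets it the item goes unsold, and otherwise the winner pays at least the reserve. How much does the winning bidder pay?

Ranking the bids: Player 5 120 credits > Player 2 116 credits > Player 4 94 credits > Player 6 88 credits > Player 3 74 credits > Player 1 22 credits.
The top bid 120 credits is below the reserve 124 credits, so the item goes unsold and nothing is paid.

unsold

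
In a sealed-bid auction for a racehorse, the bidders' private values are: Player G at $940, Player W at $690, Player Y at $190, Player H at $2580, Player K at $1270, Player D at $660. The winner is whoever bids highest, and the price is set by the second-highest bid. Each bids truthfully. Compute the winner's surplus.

Winner's surplus: $1310.

Ranking the bids: Player H $2580; Player K $1270; Player G $940; Player W $690; Player D $660; Player Y $190.
Player H wins with the top bid and pays the second-highest, $1270.
Surplus = $2580 − $1270 = $1310.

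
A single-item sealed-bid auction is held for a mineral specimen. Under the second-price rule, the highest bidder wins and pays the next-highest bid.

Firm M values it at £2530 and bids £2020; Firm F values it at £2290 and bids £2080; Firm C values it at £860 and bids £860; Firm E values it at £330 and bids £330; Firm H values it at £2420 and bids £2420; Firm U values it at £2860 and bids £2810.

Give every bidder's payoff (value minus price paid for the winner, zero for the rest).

Firm M £0, Firm F £0, Firm C £0, Firm E £0, Firm H £0, Firm U £440.

Ordered from highest: Firm U £2810; Firm H £2420; Firm F £2080; Firm M £2020; Firm C £860; Firm E £330.
Firm U has the top bid and wins; the price is the second-highest bid, £2420.
Firm U's payoff = £2860 − £2420 = £440. All other bidders lose, so their payoff is 0.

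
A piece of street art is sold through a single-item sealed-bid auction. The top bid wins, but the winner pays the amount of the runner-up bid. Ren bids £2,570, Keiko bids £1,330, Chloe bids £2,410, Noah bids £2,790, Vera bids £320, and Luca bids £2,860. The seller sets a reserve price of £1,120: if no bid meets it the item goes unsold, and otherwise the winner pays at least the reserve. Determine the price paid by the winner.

£2,790

Sorted high to low: Luca £2,860 > Noah £2,790 > Ren £2,570 > Chloe £2,410 > Keiko £1,330 > Vera £320.
Luca has the highest bid, so Luca wins.
The second-highest bid is £2,790, which exceeds the reserve, so that sets the price.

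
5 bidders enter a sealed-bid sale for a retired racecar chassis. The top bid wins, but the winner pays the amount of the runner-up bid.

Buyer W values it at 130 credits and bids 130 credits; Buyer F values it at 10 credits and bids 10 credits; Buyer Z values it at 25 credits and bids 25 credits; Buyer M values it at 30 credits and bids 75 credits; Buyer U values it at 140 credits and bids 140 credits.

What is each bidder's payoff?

Ranking the bids: Buyer U 140 credits, then Buyer W 130 credits, then Buyer M 75 credits, then Buyer Z 25 credits, then Buyer F 10 credits.
Buyer U has the top bid and wins; the price is the second-highest bid, 130 credits.
Buyer U's payoff = 140 credits − 130 credits = 10 credits. All other bidders lose, so their payoff is 0.

Buyer W 0 credits, Buyer F 0 credits, Buyer Z 0 credits, Buyer M 0 credits, Buyer U 10 credits.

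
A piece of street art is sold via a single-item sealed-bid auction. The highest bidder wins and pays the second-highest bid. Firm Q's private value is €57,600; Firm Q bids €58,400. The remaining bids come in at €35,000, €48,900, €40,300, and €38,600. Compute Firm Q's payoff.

Highest competing bid: €48,900.
Firm Q's bid €58,400 is the highest overall, so Firm Q wins and pays the second-highest bid, €48,900.
Payoff = value − price = €57,600 − €48,900 = €8,700.

€8,700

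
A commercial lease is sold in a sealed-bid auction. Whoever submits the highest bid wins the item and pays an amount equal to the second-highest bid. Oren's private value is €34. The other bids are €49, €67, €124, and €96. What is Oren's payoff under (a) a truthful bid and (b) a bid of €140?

The highest competing bid is €124.
Bidding truthfully at €34: the top bid is €124 (a rival), so Oren loses. Payoff = €0.
Bidding €140: Oren has the top bid, wins, and pays the second-highest bid €124. Payoff = €34 − €124 = -€90.
This is the dominant-strategy logic: truthful bidding weakly beats any alternative.

Truthful: €0; alternative: -€90.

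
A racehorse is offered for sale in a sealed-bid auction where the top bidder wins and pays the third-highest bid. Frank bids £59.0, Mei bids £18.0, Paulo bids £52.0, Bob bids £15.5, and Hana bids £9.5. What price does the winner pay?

Price paid: £18.0.

Sorted high to low: Frank £59.0; Paulo £52.0; Mei £18.0; Bob £15.5; Hana £9.5.
Frank is the highest bidder, so Frank wins.
Under the third-price rule, the price is the third-highest bid: £18.0.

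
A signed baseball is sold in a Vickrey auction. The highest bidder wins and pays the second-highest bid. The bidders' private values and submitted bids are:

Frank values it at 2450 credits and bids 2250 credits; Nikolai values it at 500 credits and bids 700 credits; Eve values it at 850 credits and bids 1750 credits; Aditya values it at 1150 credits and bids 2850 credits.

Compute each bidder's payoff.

Frank 0 credits, Nikolai 0 credits, Eve 0 credits, Aditya -1100 credits.

Sorted high to low: Aditya 2850 credits; Frank 2250 credits; Eve 1750 credits; Nikolai 700 credits.
Aditya has the top bid and wins; the price is the second-highest bid, 2250 credits.
Aditya's payoff = 1150 credits − 2250 credits = -1100 credits. All other bidders lose, so their payoff is 0.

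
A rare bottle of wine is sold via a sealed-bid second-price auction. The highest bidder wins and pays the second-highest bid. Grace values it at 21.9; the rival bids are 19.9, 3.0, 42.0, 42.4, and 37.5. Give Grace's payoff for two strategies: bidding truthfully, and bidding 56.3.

The highest competing bid is 42.4.
Bidding truthfully at 21.9: the top bid is 42.4 (a rival), so Grace loses. Payoff = 0.0.
Bidding 56.3: Grace has the top bid, wins, and pays the second-highest bid 42.4. Payoff = 21.9 − 42.4 = -20.5.
This is the dominant-strategy logic: truthful bidding weakly beats any alternative.

Truthful: 0.0; alternative: -20.5.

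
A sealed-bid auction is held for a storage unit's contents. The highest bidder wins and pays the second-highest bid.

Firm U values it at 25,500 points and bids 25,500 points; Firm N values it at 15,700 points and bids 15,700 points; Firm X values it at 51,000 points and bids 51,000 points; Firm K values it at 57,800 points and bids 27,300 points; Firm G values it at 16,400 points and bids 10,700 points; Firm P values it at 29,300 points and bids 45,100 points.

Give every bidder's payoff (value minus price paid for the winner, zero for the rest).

Firm U 0 points, Firm N 0 points, Firm X 5,900 points, Firm K 0 points, Firm G 0 points, Firm P 0 points.

Ranking the bids: Firm X 51,000 points; Firm P 45,100 points; Firm K 27,300 points; Firm U 25,500 points; Firm N 15,700 points; Firm G 10,700 points.
Firm X has the top bid and wins; the price is the second-highest bid, 45,100 points.
Firm X's payoff = 51,000 points − 45,100 points = 5,900 points. All other bidders lose, so their payoff is 0.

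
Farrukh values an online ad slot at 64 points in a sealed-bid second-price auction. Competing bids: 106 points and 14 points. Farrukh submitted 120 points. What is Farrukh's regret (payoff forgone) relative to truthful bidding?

Regret: 42 points.

The highest competing bid is 106 points.
Bidding truthfully at 64 points: the top bid is 106 points (a rival), so Farrukh loses. Payoff = 0 points.
Bidding 120 points: Farrukh has the top bid, wins, and pays the second-highest bid 106 points. Payoff = 64 points − 106 points = -42 points.
Regret = truthful payoff − actual payoff = 0 points − -42 points = 42 points.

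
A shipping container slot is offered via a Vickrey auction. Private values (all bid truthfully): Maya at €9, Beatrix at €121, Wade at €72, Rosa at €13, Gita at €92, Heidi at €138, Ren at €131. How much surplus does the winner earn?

Surplus = €7.

Ordered from highest: Heidi €138 > Ren €131 > Beatrix €121 > Gita €92 > Wade €72 > Rosa €13 > Maya €9.
Heidi wins with the top bid and pays the second-highest, €131.
Surplus = €138 − €131 = €7.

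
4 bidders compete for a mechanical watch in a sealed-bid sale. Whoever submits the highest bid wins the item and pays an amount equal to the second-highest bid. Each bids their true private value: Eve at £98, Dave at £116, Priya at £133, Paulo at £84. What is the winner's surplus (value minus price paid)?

Surplus = £17.

Sorted high to low: Priya £133; Dave £116; Eve £98; Paulo £84.
Priya wins with the top bid and pays the second-highest, £116.
Surplus = £133 − £116 = £17.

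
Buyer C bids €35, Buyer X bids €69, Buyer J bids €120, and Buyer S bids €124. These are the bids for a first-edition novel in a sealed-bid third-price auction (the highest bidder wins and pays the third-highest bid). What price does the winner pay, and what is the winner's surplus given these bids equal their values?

The winner pays €69 for a surplus of €55.

Sorted high to low: Buyer S €124, then Buyer J €120, then Buyer X €69, then Buyer C €35.
Buyer S is the highest bidder, so Buyer S wins.
Under the third-price rule, the price is the third-highest bid: €69.
Surplus = €124 − €69 = €55.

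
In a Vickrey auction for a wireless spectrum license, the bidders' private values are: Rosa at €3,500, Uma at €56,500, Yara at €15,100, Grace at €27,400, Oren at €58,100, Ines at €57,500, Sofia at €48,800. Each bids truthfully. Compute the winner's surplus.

€600

Bids in descending order: Oren €58,100, then Ines €57,500, then Uma €56,500, then Sofia €48,800, then Grace €27,400, then Yara €15,100, then Rosa €3,500.
Oren wins with the top bid and pays the second-highest, €57,500.
Surplus = €58,100 − €57,500 = €600.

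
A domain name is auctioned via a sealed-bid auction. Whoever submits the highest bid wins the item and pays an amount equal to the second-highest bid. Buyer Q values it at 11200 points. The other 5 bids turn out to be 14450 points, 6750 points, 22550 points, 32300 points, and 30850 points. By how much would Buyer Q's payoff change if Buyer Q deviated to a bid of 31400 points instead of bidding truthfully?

0 points

The highest competing bid is 32300 points.
Bidding truthfully at 11200 points: the top bid is 32300 points (a rival), so Buyer Q loses. Payoff = 0 points.
Bidding 31400 points: the top bid is 32300 points (a rival), so Buyer Q loses. Payoff = 0 points.
Change = 0 points − 0 points = 0 points.
The bid only affects whether you win, not the price — here both bids land on the same side of the top rival bid, so the deviation is payoff-neutral.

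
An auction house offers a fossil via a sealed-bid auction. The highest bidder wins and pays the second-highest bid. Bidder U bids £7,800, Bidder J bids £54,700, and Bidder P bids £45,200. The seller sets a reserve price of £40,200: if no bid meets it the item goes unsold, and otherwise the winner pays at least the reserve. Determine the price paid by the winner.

Ordered from highest: Bidder J £54,700 > Bidder P £45,200 > Bidder U £7,800.
Bidder J has the highest bid, so Bidder J wins.
The second-highest bid is £45,200, which exceeds the reserve, so that sets the price.

The winner pays £45,200.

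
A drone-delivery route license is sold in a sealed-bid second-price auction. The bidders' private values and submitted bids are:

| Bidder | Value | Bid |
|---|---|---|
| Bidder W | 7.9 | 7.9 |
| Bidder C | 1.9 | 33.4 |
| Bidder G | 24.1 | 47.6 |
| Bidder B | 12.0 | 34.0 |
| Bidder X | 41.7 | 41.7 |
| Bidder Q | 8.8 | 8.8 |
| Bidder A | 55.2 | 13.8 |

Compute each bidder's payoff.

Bidder W 0.0, Bidder C 0.0, Bidder G -17.6, Bidder B 0.0, Bidder X 0.0, Bidder Q 0.0, Bidder A 0.0.

Sorted high to low: Bidder G 47.6 > Bidder X 41.7 > Bidder B 34.0 > Bidder C 33.4 > Bidder A 13.8 > Bidder Q 8.8 > Bidder W 7.9.
Bidder G has the top bid and wins; the price is the second-highest bid, 41.7.
Bidder G's payoff = 24.1 − 41.7 = -17.6. All other bidders lose, so their payoff is 0.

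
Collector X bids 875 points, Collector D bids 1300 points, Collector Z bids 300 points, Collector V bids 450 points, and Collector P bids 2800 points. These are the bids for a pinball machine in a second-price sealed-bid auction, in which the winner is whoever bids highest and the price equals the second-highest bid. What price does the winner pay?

1300 points

Ordered from highest: Collector P 2800 points > Collector D 1300 points > Collector X 875 points > Collector V 450 points > Collector Z 300 points.
Collector P is the highest bidder, so Collector P wins.
Under the second-price rule, the price is the second-highest bid: 1300 points.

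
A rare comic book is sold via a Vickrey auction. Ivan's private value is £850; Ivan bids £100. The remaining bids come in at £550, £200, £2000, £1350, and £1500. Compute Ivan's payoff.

Ivan's payoff: £0.

Highest competing bid: £2000.
Ivan's bid £100 is not the highest, so Ivan loses, pays nothing, and earns zero payoff.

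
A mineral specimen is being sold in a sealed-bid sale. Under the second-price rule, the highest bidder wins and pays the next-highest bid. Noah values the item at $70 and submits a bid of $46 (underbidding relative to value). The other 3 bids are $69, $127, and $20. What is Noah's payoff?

Payoff = $0.

Highest competing bid: $127.
Noah's bid $46 is not the highest, so Noah loses, pays nothing, and earns zero payoff.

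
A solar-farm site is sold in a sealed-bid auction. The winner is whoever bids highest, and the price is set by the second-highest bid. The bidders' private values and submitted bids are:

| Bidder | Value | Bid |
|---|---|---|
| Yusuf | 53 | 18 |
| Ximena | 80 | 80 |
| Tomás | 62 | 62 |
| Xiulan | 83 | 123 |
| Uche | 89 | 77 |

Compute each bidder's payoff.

Ranking the bids: Xiulan 123; Ximena 80; Uche 77; Tomás 62; Yusuf 18.
Xiulan has the top bid and wins; the price is the second-highest bid, 80.
Xiulan's payoff = 83 − 80 = 3. All other bidders lose, so their payoff is 0.

Payoffs: Yusuf 0, Ximena 0, Tomás 0, Xiulan 3, Uche 0.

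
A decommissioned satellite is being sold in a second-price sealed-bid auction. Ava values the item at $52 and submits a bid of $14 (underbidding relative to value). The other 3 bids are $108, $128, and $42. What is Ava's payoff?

Ava's payoff: $0.

Highest competing bid: $128.
Ava's bid $14 is not the highest, so Ava loses, pays nothing, and earns zero payoff.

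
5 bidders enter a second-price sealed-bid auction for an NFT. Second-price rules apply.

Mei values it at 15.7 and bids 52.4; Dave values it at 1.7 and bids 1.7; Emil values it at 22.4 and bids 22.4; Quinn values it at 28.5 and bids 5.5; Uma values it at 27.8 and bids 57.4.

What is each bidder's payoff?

Sorted high to low: Uma 57.4, then Mei 52.4, then Emil 22.4, then Quinn 5.5, then Dave 1.7.
Uma has the top bid and wins; the price is the second-highest bid, 52.4.
Uma's payoff = 27.8 − 52.4 = -24.6. All other bidders lose, so their payoff is 0.

Mei 0.0, Dave 0.0, Emil 0.0, Quinn 0.0, Uma -24.6.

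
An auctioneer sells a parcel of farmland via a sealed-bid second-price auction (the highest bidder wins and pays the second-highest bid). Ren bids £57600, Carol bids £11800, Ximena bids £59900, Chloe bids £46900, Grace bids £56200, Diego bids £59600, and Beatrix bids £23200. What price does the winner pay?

The winner pays £59600.

Ranking the bids: Ximena £59900 > Diego £59600 > Ren £57600 > Grace £56200 > Chloe £46900 > Beatrix £23200 > Carol £11800.
Ximena is the highest bidder, so Ximena wins.
Under the second-price rule, the price is the second-highest bid: £59600.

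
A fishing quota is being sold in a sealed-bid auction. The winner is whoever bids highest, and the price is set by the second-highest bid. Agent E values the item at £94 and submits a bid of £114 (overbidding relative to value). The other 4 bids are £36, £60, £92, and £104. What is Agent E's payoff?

Highest competing bid: £104.
Agent E's bid £114 is the highest overall, so Agent E wins and pays the second-highest bid, £104.
Payoff = value − price = £94 − £104 = -£10.
Overbidding won the item at a price above value — truthful bidding would have avoided this loss.

Payoff = -£10.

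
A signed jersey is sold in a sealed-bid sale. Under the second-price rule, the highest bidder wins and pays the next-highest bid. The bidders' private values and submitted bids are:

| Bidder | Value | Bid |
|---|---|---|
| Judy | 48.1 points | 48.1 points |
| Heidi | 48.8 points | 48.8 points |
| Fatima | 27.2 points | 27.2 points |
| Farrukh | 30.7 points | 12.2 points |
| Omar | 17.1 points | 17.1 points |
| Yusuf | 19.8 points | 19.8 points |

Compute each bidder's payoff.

Payoffs: Judy 0.0 points, Heidi 0.7 points, Fatima 0.0 points, Farrukh 0.0 points, Omar 0.0 points, Yusuf 0.0 points.

Bids in descending order: Heidi 48.8 points, then Judy 48.1 points, then Fatima 27.2 points, then Yusuf 19.8 points, then Omar 17.1 points, then Farrukh 12.2 points.
Heidi has the top bid and wins; the price is the second-highest bid, 48.1 points.
Heidi's payoff = 48.8 points − 48.1 points = 0.7 points. All other bidders lose, so their payoff is 0.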